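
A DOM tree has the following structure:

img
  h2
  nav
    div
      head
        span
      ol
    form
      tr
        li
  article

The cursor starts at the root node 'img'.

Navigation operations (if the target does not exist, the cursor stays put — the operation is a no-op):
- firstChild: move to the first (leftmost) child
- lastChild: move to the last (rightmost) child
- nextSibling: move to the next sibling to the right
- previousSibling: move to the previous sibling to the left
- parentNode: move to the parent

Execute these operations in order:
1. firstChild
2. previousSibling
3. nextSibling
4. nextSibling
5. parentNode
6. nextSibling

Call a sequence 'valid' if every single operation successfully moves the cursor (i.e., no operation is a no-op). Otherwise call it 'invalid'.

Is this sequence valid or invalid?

After 1 (firstChild): h2
After 2 (previousSibling): h2 (no-op, stayed)
After 3 (nextSibling): nav
After 4 (nextSibling): article
After 5 (parentNode): img
After 6 (nextSibling): img (no-op, stayed)

Answer: invalid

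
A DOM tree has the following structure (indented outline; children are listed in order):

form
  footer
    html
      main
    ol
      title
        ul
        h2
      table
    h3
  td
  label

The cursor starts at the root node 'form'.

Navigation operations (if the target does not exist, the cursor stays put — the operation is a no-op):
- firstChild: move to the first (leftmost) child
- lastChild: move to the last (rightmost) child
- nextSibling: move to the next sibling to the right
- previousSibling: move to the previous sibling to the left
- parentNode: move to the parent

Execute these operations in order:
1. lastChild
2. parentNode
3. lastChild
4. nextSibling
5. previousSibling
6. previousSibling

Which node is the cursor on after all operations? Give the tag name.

After 1 (lastChild): label
After 2 (parentNode): form
After 3 (lastChild): label
After 4 (nextSibling): label (no-op, stayed)
After 5 (previousSibling): td
After 6 (previousSibling): footer

Answer: footer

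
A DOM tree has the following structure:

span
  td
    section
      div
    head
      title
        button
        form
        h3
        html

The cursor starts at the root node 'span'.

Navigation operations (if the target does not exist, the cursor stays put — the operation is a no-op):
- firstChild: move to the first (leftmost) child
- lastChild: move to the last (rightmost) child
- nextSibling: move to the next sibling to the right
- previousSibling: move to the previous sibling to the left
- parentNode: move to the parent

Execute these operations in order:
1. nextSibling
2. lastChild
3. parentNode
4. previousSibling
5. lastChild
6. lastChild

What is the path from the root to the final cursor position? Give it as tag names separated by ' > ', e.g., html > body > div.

Answer: span > td > head

Derivation:
After 1 (nextSibling): span (no-op, stayed)
After 2 (lastChild): td
After 3 (parentNode): span
After 4 (previousSibling): span (no-op, stayed)
After 5 (lastChild): td
After 6 (lastChild): head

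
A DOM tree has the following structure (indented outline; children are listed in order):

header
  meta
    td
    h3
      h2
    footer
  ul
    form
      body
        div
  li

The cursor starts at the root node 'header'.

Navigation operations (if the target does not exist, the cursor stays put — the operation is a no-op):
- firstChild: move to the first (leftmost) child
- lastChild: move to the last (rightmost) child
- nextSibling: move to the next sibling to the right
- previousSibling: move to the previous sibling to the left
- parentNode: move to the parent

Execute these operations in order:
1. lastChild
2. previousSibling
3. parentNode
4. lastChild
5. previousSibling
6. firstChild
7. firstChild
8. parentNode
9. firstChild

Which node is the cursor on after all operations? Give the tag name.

After 1 (lastChild): li
After 2 (previousSibling): ul
After 3 (parentNode): header
After 4 (lastChild): li
After 5 (previousSibling): ul
After 6 (firstChild): form
After 7 (firstChild): body
After 8 (parentNode): form
After 9 (firstChild): body

Answer: body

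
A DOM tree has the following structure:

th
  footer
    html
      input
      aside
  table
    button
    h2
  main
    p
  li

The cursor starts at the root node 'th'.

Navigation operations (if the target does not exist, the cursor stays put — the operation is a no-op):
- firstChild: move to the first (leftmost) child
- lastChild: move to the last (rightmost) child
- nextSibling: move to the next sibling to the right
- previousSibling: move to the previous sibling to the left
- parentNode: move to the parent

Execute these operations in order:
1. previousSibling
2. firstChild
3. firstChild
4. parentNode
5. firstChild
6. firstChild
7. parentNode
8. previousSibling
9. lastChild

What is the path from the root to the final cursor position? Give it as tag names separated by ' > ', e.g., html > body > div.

After 1 (previousSibling): th (no-op, stayed)
After 2 (firstChild): footer
After 3 (firstChild): html
After 4 (parentNode): footer
After 5 (firstChild): html
After 6 (firstChild): input
After 7 (parentNode): html
After 8 (previousSibling): html (no-op, stayed)
After 9 (lastChild): aside

Answer: th > footer > html > aside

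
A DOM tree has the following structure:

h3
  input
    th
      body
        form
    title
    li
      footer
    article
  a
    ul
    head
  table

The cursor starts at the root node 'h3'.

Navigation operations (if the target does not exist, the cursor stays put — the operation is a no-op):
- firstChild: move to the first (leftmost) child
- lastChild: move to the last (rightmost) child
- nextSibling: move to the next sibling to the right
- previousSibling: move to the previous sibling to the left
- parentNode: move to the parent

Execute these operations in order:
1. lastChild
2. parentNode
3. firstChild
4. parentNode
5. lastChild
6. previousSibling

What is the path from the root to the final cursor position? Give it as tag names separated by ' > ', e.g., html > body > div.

After 1 (lastChild): table
After 2 (parentNode): h3
After 3 (firstChild): input
After 4 (parentNode): h3
After 5 (lastChild): table
After 6 (previousSibling): a

Answer: h3 > a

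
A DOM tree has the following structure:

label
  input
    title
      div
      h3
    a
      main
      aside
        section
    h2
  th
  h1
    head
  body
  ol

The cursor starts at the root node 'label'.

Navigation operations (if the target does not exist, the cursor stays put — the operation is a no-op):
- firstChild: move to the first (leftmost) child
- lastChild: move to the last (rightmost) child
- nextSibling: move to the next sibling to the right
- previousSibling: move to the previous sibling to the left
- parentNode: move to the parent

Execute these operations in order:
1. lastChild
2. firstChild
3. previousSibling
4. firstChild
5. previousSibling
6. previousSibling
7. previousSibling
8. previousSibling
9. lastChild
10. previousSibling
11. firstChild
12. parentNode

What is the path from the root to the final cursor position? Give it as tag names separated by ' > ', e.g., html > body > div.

Answer: label > input > a

Derivation:
After 1 (lastChild): ol
After 2 (firstChild): ol (no-op, stayed)
After 3 (previousSibling): body
After 4 (firstChild): body (no-op, stayed)
After 5 (previousSibling): h1
After 6 (previousSibling): th
After 7 (previousSibling): input
After 8 (previousSibling): input (no-op, stayed)
After 9 (lastChild): h2
After 10 (previousSibling): a
After 11 (firstChild): main
After 12 (parentNode): a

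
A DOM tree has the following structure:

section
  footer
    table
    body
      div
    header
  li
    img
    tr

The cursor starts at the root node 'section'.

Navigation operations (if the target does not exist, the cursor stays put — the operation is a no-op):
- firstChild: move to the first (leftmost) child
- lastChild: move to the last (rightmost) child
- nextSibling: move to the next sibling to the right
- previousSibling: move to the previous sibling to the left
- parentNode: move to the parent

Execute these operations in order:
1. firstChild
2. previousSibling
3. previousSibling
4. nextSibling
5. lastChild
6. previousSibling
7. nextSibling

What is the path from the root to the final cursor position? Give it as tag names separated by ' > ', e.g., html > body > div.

After 1 (firstChild): footer
After 2 (previousSibling): footer (no-op, stayed)
After 3 (previousSibling): footer (no-op, stayed)
After 4 (nextSibling): li
After 5 (lastChild): tr
After 6 (previousSibling): img
After 7 (nextSibling): tr

Answer: section > li > tr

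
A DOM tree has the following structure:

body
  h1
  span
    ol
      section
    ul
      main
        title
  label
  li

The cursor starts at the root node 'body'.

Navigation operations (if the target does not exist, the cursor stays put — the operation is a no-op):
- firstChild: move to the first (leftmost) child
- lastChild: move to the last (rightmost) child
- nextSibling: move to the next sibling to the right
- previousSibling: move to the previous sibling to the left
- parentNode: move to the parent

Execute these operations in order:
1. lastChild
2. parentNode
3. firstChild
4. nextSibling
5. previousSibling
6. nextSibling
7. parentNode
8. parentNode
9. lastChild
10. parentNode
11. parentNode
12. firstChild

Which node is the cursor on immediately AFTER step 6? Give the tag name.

After 1 (lastChild): li
After 2 (parentNode): body
After 3 (firstChild): h1
After 4 (nextSibling): span
After 5 (previousSibling): h1
After 6 (nextSibling): span

Answer: span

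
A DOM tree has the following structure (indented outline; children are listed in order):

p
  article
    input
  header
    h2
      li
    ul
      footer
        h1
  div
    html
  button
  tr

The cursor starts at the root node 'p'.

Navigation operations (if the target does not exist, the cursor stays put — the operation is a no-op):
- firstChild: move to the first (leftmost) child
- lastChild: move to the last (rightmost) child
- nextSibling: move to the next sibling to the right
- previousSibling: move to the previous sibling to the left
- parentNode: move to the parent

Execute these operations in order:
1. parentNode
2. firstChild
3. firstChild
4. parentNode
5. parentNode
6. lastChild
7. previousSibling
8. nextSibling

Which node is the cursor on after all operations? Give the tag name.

Answer: tr

Derivation:
After 1 (parentNode): p (no-op, stayed)
After 2 (firstChild): article
After 3 (firstChild): input
After 4 (parentNode): article
After 5 (parentNode): p
After 6 (lastChild): tr
After 7 (previousSibling): button
After 8 (nextSibling): tr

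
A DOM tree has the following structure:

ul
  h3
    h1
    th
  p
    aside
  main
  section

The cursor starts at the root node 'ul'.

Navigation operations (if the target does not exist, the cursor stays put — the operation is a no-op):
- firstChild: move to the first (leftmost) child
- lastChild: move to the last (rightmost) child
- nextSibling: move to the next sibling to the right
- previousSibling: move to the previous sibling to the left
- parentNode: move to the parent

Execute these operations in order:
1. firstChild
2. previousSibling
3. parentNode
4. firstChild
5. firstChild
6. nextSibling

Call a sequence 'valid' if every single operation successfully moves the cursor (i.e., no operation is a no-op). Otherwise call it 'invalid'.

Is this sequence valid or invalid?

After 1 (firstChild): h3
After 2 (previousSibling): h3 (no-op, stayed)
After 3 (parentNode): ul
After 4 (firstChild): h3
After 5 (firstChild): h1
After 6 (nextSibling): th

Answer: invalid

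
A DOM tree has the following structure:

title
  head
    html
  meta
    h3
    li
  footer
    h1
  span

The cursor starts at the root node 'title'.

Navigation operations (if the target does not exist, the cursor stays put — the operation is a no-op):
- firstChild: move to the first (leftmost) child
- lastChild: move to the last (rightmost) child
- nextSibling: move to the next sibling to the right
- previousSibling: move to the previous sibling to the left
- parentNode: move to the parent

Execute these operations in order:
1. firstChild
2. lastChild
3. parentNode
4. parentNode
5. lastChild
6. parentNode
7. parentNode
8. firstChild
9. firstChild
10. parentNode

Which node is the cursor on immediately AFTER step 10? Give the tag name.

After 1 (firstChild): head
After 2 (lastChild): html
After 3 (parentNode): head
After 4 (parentNode): title
After 5 (lastChild): span
After 6 (parentNode): title
After 7 (parentNode): title (no-op, stayed)
After 8 (firstChild): head
After 9 (firstChild): html
After 10 (parentNode): head

Answer: head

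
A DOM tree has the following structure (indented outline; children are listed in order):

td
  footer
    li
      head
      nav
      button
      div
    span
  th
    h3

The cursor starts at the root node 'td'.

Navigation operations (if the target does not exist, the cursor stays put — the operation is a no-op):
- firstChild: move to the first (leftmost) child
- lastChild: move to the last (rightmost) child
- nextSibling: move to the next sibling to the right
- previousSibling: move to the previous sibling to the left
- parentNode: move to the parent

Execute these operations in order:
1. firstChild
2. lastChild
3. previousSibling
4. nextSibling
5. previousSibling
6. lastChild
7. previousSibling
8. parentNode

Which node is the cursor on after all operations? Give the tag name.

Answer: li

Derivation:
After 1 (firstChild): footer
After 2 (lastChild): span
After 3 (previousSibling): li
After 4 (nextSibling): span
After 5 (previousSibling): li
After 6 (lastChild): div
After 7 (previousSibling): button
After 8 (parentNode): li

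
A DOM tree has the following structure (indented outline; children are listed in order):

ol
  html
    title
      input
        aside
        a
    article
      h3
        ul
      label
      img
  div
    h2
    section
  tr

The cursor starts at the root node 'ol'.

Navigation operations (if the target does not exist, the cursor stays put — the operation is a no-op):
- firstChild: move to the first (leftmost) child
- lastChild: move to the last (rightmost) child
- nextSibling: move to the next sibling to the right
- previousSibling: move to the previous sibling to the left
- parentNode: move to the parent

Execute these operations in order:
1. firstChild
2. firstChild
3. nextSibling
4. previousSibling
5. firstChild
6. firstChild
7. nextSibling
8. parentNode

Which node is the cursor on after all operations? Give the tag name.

Answer: input

Derivation:
After 1 (firstChild): html
After 2 (firstChild): title
After 3 (nextSibling): article
After 4 (previousSibling): title
After 5 (firstChild): input
After 6 (firstChild): aside
After 7 (nextSibling): a
After 8 (parentNode): input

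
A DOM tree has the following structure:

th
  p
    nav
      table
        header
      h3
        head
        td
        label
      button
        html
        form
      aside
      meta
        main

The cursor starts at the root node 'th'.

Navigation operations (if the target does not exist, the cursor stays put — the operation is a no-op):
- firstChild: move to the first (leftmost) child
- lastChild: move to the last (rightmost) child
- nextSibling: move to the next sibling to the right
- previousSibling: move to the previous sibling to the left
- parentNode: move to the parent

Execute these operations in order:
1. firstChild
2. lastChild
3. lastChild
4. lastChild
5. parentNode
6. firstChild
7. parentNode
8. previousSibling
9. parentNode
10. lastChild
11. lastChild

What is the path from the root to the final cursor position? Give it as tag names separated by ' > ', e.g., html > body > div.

After 1 (firstChild): p
After 2 (lastChild): nav
After 3 (lastChild): meta
After 4 (lastChild): main
After 5 (parentNode): meta
After 6 (firstChild): main
After 7 (parentNode): meta
After 8 (previousSibling): aside
After 9 (parentNode): nav
After 10 (lastChild): meta
After 11 (lastChild): main

Answer: th > p > nav > meta > main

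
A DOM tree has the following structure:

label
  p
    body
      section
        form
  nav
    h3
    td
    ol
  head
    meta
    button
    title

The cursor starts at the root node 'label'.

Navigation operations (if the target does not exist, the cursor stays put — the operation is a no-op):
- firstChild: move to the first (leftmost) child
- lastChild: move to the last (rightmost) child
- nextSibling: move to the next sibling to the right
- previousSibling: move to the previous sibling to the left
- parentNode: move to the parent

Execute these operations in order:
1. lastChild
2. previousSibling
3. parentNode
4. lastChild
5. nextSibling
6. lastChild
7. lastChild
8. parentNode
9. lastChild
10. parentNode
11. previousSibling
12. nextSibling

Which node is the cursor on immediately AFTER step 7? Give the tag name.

Answer: title

Derivation:
After 1 (lastChild): head
After 2 (previousSibling): nav
After 3 (parentNode): label
After 4 (lastChild): head
After 5 (nextSibling): head (no-op, stayed)
After 6 (lastChild): title
After 7 (lastChild): title (no-op, stayed)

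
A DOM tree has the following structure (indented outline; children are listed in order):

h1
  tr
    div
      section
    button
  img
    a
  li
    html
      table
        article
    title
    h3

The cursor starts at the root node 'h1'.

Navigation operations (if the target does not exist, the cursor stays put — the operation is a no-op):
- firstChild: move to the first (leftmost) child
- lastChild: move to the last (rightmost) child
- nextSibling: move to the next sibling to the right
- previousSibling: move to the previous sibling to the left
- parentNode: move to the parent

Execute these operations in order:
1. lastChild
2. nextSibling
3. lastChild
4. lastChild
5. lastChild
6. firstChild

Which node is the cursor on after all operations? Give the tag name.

Answer: h3

Derivation:
After 1 (lastChild): li
After 2 (nextSibling): li (no-op, stayed)
After 3 (lastChild): h3
After 4 (lastChild): h3 (no-op, stayed)
After 5 (lastChild): h3 (no-op, stayed)
After 6 (firstChild): h3 (no-op, stayed)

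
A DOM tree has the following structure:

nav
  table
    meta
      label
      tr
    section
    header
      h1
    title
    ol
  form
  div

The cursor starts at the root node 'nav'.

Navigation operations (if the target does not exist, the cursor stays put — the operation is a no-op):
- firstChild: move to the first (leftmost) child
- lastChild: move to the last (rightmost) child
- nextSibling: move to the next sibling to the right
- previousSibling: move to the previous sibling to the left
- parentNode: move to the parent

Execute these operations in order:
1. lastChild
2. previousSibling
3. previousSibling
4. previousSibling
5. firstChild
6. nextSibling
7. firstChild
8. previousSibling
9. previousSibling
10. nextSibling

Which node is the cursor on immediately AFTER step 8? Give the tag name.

After 1 (lastChild): div
After 2 (previousSibling): form
After 3 (previousSibling): table
After 4 (previousSibling): table (no-op, stayed)
After 5 (firstChild): meta
After 6 (nextSibling): section
After 7 (firstChild): section (no-op, stayed)
After 8 (previousSibling): meta

Answer: meta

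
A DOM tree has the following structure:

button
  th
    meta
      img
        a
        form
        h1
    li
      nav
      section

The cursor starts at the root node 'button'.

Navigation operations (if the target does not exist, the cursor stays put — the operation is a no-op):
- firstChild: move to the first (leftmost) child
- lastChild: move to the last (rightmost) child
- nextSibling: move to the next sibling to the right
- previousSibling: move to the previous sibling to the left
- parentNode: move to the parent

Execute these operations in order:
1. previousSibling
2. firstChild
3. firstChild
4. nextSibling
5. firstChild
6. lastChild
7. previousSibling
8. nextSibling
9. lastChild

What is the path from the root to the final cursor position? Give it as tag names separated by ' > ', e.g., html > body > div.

After 1 (previousSibling): button (no-op, stayed)
After 2 (firstChild): th
After 3 (firstChild): meta
After 4 (nextSibling): li
After 5 (firstChild): nav
After 6 (lastChild): nav (no-op, stayed)
After 7 (previousSibling): nav (no-op, stayed)
After 8 (nextSibling): section
After 9 (lastChild): section (no-op, stayed)

Answer: button > th > li > section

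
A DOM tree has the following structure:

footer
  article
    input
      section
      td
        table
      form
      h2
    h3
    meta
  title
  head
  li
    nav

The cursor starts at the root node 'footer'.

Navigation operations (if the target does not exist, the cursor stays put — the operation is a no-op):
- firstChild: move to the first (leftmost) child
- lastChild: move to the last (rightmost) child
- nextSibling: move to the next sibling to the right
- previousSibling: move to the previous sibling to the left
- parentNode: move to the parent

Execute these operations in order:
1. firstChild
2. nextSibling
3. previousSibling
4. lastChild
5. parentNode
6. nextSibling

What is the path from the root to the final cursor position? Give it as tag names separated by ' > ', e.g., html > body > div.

Answer: footer > title

Derivation:
After 1 (firstChild): article
After 2 (nextSibling): title
After 3 (previousSibling): article
After 4 (lastChild): meta
After 5 (parentNode): article
After 6 (nextSibling): title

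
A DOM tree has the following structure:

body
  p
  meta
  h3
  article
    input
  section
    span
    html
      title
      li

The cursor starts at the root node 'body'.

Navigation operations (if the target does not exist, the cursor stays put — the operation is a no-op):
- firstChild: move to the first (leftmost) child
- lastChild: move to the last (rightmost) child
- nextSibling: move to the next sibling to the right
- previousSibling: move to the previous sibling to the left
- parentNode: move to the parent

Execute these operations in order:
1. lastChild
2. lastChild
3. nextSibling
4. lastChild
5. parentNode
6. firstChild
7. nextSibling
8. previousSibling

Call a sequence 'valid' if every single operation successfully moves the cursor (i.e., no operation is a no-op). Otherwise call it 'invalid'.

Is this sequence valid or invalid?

Answer: invalid

Derivation:
After 1 (lastChild): section
After 2 (lastChild): html
After 3 (nextSibling): html (no-op, stayed)
After 4 (lastChild): li
After 5 (parentNode): html
After 6 (firstChild): title
After 7 (nextSibling): li
After 8 (previousSibling): title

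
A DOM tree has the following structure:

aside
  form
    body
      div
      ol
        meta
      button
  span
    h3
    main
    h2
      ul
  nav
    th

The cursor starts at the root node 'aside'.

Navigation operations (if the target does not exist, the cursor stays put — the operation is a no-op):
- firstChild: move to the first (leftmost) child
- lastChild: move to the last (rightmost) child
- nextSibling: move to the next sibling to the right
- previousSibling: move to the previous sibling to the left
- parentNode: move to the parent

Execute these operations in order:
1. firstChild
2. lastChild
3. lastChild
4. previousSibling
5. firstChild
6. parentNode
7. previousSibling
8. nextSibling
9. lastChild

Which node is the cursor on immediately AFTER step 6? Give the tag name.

After 1 (firstChild): form
After 2 (lastChild): body
After 3 (lastChild): button
After 4 (previousSibling): ol
After 5 (firstChild): meta
After 6 (parentNode): ol

Answer: ol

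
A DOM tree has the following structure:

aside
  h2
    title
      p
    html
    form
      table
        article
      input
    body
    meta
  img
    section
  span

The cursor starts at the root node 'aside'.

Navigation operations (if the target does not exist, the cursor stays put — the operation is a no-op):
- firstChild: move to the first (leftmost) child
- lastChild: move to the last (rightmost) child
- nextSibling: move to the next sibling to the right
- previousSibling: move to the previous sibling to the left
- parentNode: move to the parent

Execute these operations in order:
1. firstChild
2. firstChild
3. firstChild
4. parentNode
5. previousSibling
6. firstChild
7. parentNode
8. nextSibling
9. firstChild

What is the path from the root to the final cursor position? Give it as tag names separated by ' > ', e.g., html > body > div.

Answer: aside > h2 > html

Derivation:
After 1 (firstChild): h2
After 2 (firstChild): title
After 3 (firstChild): p
After 4 (parentNode): title
After 5 (previousSibling): title (no-op, stayed)
After 6 (firstChild): p
After 7 (parentNode): title
After 8 (nextSibling): html
After 9 (firstChild): html (no-op, stayed)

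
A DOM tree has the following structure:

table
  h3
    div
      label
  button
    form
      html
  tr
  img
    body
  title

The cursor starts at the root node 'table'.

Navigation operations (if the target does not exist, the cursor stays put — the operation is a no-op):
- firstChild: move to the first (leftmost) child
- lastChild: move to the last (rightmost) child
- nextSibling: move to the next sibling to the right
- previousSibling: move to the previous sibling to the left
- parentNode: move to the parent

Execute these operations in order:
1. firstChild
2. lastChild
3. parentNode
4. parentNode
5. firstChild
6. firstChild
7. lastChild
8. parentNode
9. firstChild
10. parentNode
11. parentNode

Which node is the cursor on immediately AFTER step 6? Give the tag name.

Answer: div

Derivation:
After 1 (firstChild): h3
After 2 (lastChild): div
After 3 (parentNode): h3
After 4 (parentNode): table
After 5 (firstChild): h3
After 6 (firstChild): div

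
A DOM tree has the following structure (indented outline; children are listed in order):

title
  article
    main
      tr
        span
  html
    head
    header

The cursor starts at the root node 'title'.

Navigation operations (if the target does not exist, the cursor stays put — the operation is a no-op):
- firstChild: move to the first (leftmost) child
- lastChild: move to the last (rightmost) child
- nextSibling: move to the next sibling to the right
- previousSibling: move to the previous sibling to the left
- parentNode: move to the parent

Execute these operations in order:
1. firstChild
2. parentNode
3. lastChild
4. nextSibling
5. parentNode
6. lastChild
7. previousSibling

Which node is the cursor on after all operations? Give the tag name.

After 1 (firstChild): article
After 2 (parentNode): title
After 3 (lastChild): html
After 4 (nextSibling): html (no-op, stayed)
After 5 (parentNode): title
After 6 (lastChild): html
After 7 (previousSibling): article

Answer: article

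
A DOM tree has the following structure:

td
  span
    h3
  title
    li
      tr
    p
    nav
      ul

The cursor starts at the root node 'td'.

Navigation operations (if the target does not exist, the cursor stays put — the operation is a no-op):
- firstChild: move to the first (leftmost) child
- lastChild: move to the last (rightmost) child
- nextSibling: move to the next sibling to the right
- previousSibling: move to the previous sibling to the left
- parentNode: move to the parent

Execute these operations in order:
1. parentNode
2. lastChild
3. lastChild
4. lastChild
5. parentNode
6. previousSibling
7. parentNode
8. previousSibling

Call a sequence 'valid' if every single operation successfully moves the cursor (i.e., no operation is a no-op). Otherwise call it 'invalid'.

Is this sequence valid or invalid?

After 1 (parentNode): td (no-op, stayed)
After 2 (lastChild): title
After 3 (lastChild): nav
After 4 (lastChild): ul
After 5 (parentNode): nav
After 6 (previousSibling): p
After 7 (parentNode): title
After 8 (previousSibling): span

Answer: invalid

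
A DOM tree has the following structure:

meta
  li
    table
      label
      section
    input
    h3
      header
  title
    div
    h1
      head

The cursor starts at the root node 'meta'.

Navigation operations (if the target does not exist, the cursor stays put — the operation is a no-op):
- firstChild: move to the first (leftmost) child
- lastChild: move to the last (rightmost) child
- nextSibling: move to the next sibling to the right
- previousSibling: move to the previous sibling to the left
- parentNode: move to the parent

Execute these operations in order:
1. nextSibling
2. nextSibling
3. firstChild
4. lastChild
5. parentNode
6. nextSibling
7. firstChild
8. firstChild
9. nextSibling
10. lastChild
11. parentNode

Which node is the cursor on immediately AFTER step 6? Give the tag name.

After 1 (nextSibling): meta (no-op, stayed)
After 2 (nextSibling): meta (no-op, stayed)
After 3 (firstChild): li
After 4 (lastChild): h3
After 5 (parentNode): li
After 6 (nextSibling): title

Answer: title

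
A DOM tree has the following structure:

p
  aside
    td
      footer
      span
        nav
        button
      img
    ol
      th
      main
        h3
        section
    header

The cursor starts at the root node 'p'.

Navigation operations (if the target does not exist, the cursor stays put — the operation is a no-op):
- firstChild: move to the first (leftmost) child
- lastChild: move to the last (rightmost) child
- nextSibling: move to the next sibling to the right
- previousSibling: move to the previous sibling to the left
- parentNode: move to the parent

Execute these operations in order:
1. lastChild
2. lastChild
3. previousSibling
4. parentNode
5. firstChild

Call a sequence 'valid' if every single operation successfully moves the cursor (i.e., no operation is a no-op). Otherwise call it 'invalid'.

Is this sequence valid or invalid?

After 1 (lastChild): aside
After 2 (lastChild): header
After 3 (previousSibling): ol
After 4 (parentNode): aside
After 5 (firstChild): td

Answer: valid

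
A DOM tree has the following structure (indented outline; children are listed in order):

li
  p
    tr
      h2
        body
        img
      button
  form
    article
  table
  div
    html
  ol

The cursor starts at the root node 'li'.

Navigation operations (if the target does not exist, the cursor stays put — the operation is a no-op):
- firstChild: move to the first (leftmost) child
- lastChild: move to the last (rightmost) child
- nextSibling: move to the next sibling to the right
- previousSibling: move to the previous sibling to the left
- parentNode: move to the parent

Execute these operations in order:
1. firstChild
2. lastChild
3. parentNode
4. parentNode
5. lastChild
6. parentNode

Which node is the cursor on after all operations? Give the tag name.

After 1 (firstChild): p
After 2 (lastChild): tr
After 3 (parentNode): p
After 4 (parentNode): li
After 5 (lastChild): ol
After 6 (parentNode): li

Answer: li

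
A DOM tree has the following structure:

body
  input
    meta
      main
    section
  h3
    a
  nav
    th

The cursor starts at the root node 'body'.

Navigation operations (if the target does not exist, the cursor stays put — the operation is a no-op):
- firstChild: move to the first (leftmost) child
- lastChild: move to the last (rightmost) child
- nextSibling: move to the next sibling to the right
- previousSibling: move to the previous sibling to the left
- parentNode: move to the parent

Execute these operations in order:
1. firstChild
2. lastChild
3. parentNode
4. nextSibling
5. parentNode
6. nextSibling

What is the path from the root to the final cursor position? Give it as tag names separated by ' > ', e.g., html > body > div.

After 1 (firstChild): input
After 2 (lastChild): section
After 3 (parentNode): input
After 4 (nextSibling): h3
After 5 (parentNode): body
After 6 (nextSibling): body (no-op, stayed)

Answer: body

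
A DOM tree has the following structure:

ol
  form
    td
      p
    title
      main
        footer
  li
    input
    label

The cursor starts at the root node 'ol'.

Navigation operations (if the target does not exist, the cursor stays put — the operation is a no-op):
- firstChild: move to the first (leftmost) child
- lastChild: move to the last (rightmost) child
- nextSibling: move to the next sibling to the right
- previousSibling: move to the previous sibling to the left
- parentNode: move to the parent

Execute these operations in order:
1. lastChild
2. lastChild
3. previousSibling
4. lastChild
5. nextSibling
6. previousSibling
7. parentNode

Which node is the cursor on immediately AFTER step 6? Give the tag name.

After 1 (lastChild): li
After 2 (lastChild): label
After 3 (previousSibling): input
After 4 (lastChild): input (no-op, stayed)
After 5 (nextSibling): label
After 6 (previousSibling): input

Answer: input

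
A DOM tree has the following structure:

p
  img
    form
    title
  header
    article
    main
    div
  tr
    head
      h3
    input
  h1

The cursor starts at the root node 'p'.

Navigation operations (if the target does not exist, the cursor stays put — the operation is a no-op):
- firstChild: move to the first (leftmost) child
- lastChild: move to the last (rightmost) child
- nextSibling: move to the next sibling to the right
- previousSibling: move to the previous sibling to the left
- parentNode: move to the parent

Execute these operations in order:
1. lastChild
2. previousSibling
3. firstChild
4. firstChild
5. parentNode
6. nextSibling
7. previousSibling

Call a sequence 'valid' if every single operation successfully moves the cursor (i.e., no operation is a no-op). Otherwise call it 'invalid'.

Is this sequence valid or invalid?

After 1 (lastChild): h1
After 2 (previousSibling): tr
After 3 (firstChild): head
After 4 (firstChild): h3
After 5 (parentNode): head
After 6 (nextSibling): input
After 7 (previousSibling): head

Answer: valid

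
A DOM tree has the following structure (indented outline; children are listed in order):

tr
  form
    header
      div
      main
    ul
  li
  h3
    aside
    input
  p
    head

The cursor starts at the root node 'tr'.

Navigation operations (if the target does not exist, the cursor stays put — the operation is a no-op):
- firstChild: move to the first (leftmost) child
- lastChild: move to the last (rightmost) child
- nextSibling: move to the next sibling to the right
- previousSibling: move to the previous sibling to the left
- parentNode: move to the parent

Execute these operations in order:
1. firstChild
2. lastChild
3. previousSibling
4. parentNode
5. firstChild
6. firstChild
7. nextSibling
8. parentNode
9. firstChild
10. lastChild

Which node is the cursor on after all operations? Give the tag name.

Answer: div

Derivation:
After 1 (firstChild): form
After 2 (lastChild): ul
After 3 (previousSibling): header
After 4 (parentNode): form
After 5 (firstChild): header
After 6 (firstChild): div
After 7 (nextSibling): main
After 8 (parentNode): header
After 9 (firstChild): div
After 10 (lastChild): div (no-op, stayed)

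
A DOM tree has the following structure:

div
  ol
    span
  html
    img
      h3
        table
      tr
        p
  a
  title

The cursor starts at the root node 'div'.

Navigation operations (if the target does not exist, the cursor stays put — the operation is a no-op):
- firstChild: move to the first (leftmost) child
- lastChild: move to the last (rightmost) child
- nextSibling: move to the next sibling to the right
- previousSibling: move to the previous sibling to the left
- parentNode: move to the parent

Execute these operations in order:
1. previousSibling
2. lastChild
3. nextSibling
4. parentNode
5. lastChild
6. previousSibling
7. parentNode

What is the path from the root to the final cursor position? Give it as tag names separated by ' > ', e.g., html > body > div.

After 1 (previousSibling): div (no-op, stayed)
After 2 (lastChild): title
After 3 (nextSibling): title (no-op, stayed)
After 4 (parentNode): div
After 5 (lastChild): title
After 6 (previousSibling): a
After 7 (parentNode): div

Answer: div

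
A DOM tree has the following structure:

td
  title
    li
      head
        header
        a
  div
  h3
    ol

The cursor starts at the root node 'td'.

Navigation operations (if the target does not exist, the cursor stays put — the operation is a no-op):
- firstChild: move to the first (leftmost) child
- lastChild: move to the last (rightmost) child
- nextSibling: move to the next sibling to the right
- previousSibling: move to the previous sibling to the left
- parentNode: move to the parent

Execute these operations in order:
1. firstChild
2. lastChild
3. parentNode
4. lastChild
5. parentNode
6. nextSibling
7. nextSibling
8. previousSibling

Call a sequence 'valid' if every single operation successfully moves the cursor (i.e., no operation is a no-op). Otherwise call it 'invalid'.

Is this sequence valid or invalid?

After 1 (firstChild): title
After 2 (lastChild): li
After 3 (parentNode): title
After 4 (lastChild): li
After 5 (parentNode): title
After 6 (nextSibling): div
After 7 (nextSibling): h3
After 8 (previousSibling): div

Answer: valid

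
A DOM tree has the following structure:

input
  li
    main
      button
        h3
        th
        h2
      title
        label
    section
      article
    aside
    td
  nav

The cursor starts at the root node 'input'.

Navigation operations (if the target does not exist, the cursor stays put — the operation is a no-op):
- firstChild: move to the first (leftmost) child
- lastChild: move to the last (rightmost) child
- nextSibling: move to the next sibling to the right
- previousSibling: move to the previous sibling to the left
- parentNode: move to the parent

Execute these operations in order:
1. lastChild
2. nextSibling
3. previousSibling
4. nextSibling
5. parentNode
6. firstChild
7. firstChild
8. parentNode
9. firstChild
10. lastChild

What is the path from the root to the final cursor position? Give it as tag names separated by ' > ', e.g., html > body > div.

After 1 (lastChild): nav
After 2 (nextSibling): nav (no-op, stayed)
After 3 (previousSibling): li
After 4 (nextSibling): nav
After 5 (parentNode): input
After 6 (firstChild): li
After 7 (firstChild): main
After 8 (parentNode): li
After 9 (firstChild): main
After 10 (lastChild): title

Answer: input > li > main > title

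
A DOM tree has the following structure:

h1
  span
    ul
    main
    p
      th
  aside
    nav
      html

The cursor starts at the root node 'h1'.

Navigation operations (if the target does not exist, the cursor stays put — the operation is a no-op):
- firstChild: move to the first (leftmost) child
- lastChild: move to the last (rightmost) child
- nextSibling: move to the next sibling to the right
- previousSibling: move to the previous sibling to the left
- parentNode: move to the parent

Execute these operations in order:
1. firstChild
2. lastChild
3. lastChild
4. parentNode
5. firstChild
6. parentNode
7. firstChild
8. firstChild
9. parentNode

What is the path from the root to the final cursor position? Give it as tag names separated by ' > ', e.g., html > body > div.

Answer: h1 > span > p

Derivation:
After 1 (firstChild): span
After 2 (lastChild): p
After 3 (lastChild): th
After 4 (parentNode): p
After 5 (firstChild): th
After 6 (parentNode): p
After 7 (firstChild): th
After 8 (firstChild): th (no-op, stayed)
After 9 (parentNode): p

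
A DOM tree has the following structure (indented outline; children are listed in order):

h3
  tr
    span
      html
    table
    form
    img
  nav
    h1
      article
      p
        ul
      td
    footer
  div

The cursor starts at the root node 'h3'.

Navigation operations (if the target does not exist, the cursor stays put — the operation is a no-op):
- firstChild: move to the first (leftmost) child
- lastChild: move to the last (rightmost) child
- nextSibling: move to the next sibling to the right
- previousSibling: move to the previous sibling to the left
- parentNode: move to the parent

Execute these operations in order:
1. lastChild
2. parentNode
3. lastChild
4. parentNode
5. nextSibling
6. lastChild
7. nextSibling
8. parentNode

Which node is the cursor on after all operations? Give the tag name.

Answer: h3

Derivation:
After 1 (lastChild): div
After 2 (parentNode): h3
After 3 (lastChild): div
After 4 (parentNode): h3
After 5 (nextSibling): h3 (no-op, stayed)
After 6 (lastChild): div
After 7 (nextSibling): div (no-op, stayed)
After 8 (parentNode): h3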